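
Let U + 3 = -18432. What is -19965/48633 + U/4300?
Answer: -1523099/324220 ≈ -4.6977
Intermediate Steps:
U = -18435 (U = -3 - 18432 = -18435)
-19965/48633 + U/4300 = -19965/48633 - 18435/4300 = -19965*1/48633 - 18435*1/4300 = -6655/16211 - 3687/860 = -1523099/324220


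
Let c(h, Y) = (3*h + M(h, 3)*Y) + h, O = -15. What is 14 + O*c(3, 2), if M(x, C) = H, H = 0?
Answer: -166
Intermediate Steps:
M(x, C) = 0
c(h, Y) = 4*h (c(h, Y) = (3*h + 0*Y) + h = (3*h + 0) + h = 3*h + h = 4*h)
14 + O*c(3, 2) = 14 - 60*3 = 14 - 15*12 = 14 - 180 = -166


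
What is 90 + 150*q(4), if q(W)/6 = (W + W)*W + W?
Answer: 32490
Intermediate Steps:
q(W) = 6*W + 12*W² (q(W) = 6*((W + W)*W + W) = 6*((2*W)*W + W) = 6*(2*W² + W) = 6*(W + 2*W²) = 6*W + 12*W²)
90 + 150*q(4) = 90 + 150*(6*4*(1 + 2*4)) = 90 + 150*(6*4*(1 + 8)) = 90 + 150*(6*4*9) = 90 + 150*216 = 90 + 32400 = 32490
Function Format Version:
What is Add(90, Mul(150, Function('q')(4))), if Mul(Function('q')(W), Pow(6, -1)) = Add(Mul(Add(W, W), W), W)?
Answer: 32490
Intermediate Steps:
Function('q')(W) = Add(Mul(6, W), Mul(12, Pow(W, 2))) (Function('q')(W) = Mul(6, Add(Mul(Add(W, W), W), W)) = Mul(6, Add(Mul(Mul(2, W), W), W)) = Mul(6, Add(Mul(2, Pow(W, 2)), W)) = Mul(6, Add(W, Mul(2, Pow(W, 2)))) = Add(Mul(6, W), Mul(12, Pow(W, 2))))
Add(90, Mul(150, Function('q')(4))) = Add(90, Mul(150, Mul(6, 4, Add(1, Mul(2, 4))))) = Add(90, Mul(150, Mul(6, 4, Add(1, 8)))) = Add(90, Mul(150, Mul(6, 4, 9))) = Add(90, Mul(150, 216)) = Add(90, 32400) = 32490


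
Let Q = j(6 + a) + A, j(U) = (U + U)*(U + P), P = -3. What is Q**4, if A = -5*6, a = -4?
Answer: 1336336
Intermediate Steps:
j(U) = 2*U*(-3 + U) (j(U) = (U + U)*(U - 3) = (2*U)*(-3 + U) = 2*U*(-3 + U))
A = -30
Q = -34 (Q = 2*(6 - 4)*(-3 + (6 - 4)) - 30 = 2*2*(-3 + 2) - 30 = 2*2*(-1) - 30 = -4 - 30 = -34)
Q**4 = (-34)**4 = 1336336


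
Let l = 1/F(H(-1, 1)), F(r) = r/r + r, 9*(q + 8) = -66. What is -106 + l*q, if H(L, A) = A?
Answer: -341/3 ≈ -113.67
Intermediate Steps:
q = -46/3 (q = -8 + (1/9)*(-66) = -8 - 22/3 = -46/3 ≈ -15.333)
F(r) = 1 + r
l = 1/2 (l = 1/(1 + 1) = 1/2 ≈ 0.50000)
-106 + l*q = -106 + (1/2)*(-46/3) = -106 - 23/3 = -341/3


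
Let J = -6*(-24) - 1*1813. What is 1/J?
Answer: -1/1669 ≈ -0.00059916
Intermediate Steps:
J = -1669 (J = 144 - 1813 = -1669)
1/J = 1/(-1669) = -1/1669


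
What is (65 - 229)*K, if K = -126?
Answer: 20664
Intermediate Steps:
(65 - 229)*K = (65 - 229)*(-126) = -164*(-126) = 20664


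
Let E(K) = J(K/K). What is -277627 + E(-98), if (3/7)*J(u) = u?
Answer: -832874/3 ≈ -2.7762e+5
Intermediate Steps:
J(u) = 7*u/3
E(K) = 7/3 (E(K) = 7*(K/K)/3 = (7/3)*1 = 7/3)
-277627 + E(-98) = -277627 + 7/3 = -832874/3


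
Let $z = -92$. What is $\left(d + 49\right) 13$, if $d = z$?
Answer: $-559$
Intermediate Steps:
$d = -92$
$\left(d + 49\right) 13 = \left(-92 + 49\right) 13 = \left(-43\right) 13 = -559$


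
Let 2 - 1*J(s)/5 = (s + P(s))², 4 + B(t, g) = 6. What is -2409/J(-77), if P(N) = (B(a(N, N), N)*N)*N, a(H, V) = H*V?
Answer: 2409/693959795 ≈ 3.4714e-6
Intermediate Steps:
B(t, g) = 2 (B(t, g) = -4 + 6 = 2)
P(N) = 2*N² (P(N) = (2*N)*N = 2*N²)
J(s) = 10 - 5*(s + 2*s²)²
-2409/J(-77) = -2409/(10 - 5*(-77)²*(1 + 2*(-77))²) = -2409/(10 - 5*5929*(1 - 154)²) = -2409/(10 - 5*5929*(-153)²) = -2409/(10 - 5*5929*23409) = -2409/(10 - 693959805) = -2409/(-693959795) = -2409*(-1/693959795) = 2409/693959795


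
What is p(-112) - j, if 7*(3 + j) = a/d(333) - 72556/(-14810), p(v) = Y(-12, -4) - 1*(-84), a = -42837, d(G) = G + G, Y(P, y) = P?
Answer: 960735029/11507370 ≈ 83.489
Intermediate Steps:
d(G) = 2*G
p(v) = 72 (p(v) = -12 - 1*(-84) = -12 + 84 = 72)
j = -132204389/11507370 (j = -3 + (-42837/(2*333) - 72556/(-14810))/7 = -3 + (-42837/666 - 72556*(-1/14810))/7 = -3 + (-42837*1/666 + 36278/7405)/7 = -3 + (-14279/222 + 36278/7405)/7 = -3 + (1/7)*(-97682279/1643910) = -3 - 97682279/11507370 = -132204389/11507370 ≈ -11.489)
p(-112) - j = 72 - 1*(-132204389/11507370) = 72 + 132204389/11507370 = 960735029/11507370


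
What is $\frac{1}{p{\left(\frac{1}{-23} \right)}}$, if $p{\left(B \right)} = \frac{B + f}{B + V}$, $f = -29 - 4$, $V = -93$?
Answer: $\frac{107}{38} \approx 2.8158$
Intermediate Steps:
$f = -33$
$p{\left(B \right)} = \frac{-33 + B}{-93 + B}$ ($p{\left(B \right)} = \frac{B - 33}{B - 93} = \frac{-33 + B}{-93 + B}$)
$\frac{1}{p{\left(\frac{1}{-23} \right)}} = \frac{1}{\frac{1}{-93 + \frac{1}{-23}} \left(-33 + \frac{1}{-23}\right)} = \frac{1}{\frac{1}{-93 - \frac{1}{23}} \left(-33 - \frac{1}{23}\right)} = \frac{1}{\frac{1}{- \frac{2140}{23}} \left(- \frac{760}{23}\right)} = \frac{1}{\left(- \frac{23}{2140}\right) \left(- \frac{760}{23}\right)} = \frac{1}{\frac{38}{107}} = \frac{107}{38}$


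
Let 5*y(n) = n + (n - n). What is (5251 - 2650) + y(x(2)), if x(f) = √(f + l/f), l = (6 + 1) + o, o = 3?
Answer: 2601 + √7/5 ≈ 2601.5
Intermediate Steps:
l = 10 (l = (6 + 1) + 3 = 7 + 3 = 10)
x(f) = √(f + 10/f)
y(n) = n/5 (y(n) = (n + (n - n))/5 = (n + 0)/5 = n/5)
(5251 - 2650) + y(x(2)) = (5251 - 2650) + √(2 + 10/2)/5 = 2601 + √(2 + 10*(½))/5 = 2601 + √(2 + 5)/5 = 2601 + √7/5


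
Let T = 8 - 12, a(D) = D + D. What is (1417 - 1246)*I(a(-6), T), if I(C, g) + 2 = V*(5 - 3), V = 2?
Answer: 342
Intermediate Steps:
a(D) = 2*D
T = -4
I(C, g) = 2 (I(C, g) = -2 + 2*(5 - 3) = -2 + 2*2 = -2 + 4 = 2)
(1417 - 1246)*I(a(-6), T) = (1417 - 1246)*2 = 171*2 = 342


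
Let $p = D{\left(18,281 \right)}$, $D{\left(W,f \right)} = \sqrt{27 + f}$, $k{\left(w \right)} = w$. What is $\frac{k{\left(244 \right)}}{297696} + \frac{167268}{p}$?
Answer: $\frac{61}{74424} + \frac{83634 \sqrt{77}}{77} \approx 9531.0$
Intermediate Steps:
$p = 2 \sqrt{77}$ ($p = \sqrt{27 + 281} = \sqrt{308} = 2 \sqrt{77} \approx 17.55$)
$\frac{k{\left(244 \right)}}{297696} + \frac{167268}{p} = \frac{244}{297696} + \frac{167268}{2 \sqrt{77}} = 244 \cdot \frac{1}{297696} + 167268 \frac{\sqrt{77}}{154} = \frac{61}{74424} + \frac{83634 \sqrt{77}}{77}$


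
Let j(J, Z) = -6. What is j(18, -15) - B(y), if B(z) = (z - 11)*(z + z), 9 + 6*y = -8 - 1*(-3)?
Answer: -614/9 ≈ -68.222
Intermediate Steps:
y = -7/3 (y = -3/2 + (-8 - 1*(-3))/6 = -3/2 + (-8 + 3)/6 = -3/2 + (⅙)*(-5) = -3/2 - ⅚ = -7/3 ≈ -2.3333)
B(z) = 2*z*(-11 + z) (B(z) = (-11 + z)*(2*z) = 2*z*(-11 + z))
j(18, -15) - B(y) = -6 - 2*(-7)*(-11 - 7/3)/3 = -6 - 2*(-7)*(-40)/(3*3) = -6 - 1*560/9 = -6 - 560/9 = -614/9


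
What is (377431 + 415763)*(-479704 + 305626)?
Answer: -138077625132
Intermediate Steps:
(377431 + 415763)*(-479704 + 305626) = 793194*(-174078) = -138077625132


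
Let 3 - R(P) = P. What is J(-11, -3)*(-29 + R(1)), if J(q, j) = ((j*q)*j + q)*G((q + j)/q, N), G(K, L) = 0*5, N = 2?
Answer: 0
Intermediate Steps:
R(P) = 3 - P
G(K, L) = 0
J(q, j) = 0 (J(q, j) = ((j*q)*j + q)*0 = (q*j**2 + q)*0 = (q + q*j**2)*0 = 0)
J(-11, -3)*(-29 + R(1)) = 0*(-29 + (3 - 1*1)) = 0*(-29 + (3 - 1)) = 0*(-29 + 2) = 0*(-27) = 0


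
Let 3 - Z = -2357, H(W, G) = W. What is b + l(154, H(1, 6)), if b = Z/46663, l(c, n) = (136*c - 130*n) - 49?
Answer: 968959555/46663 ≈ 20765.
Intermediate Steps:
l(c, n) = -49 - 130*n + 136*c (l(c, n) = (-130*n + 136*c) - 49 = -49 - 130*n + 136*c)
Z = 2360 (Z = 3 - 1*(-2357) = 3 + 2357 = 2360)
b = 2360/46663 ≈ 0.050575
b + l(154, H(1, 6)) = 2360/46663 + (-49 - 130*1 + 136*154) = 2360/46663 + (-49 - 130 + 20944) = 2360/46663 + 20765 = 968959555/46663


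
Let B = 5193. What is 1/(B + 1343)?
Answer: 1/6536 ≈ 0.00015300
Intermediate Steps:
1/(B + 1343) = 1/(5193 + 1343) = 1/6536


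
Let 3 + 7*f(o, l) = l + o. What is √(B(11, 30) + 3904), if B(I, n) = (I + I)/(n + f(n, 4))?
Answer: √226785338/241 ≈ 62.487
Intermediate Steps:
f(o, l) = -3/7 + l/7 + o/7 (f(o, l) = -3/7 + (l + o)/7 = -3/7 + (l/7 + o/7) = -3/7 + l/7 + o/7)
B(I, n) = 2*I/(⅐ + 8*n/7) (B(I, n) = (I + I)/(n + (-3/7 + (⅐)*4 + n/7)) = (2*I)/(n + (-3/7 + 4/7 + n/7)) = (2*I)/(n + (⅐ + n/7)) = (2*I)/(⅐ + 8*n/7) = 2*I/(⅐ + 8*n/7))
√(B(11, 30) + 3904) = √(14*11/(1 + 8*30) + 3904) = √(14*11/(1 + 240) + 3904) = √(14*11/241 + 3904) = √(14*11*(1/241) + 3904) = √(154/241 + 3904) = √(941018/241) = √226785338/241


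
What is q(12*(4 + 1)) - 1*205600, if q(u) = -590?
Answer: -206190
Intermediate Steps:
q(12*(4 + 1)) - 1*205600 = -590 - 1*205600 = -590 - 205600 = -206190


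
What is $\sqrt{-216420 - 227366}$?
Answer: $i \sqrt{443786} \approx 666.17 i$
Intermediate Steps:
$\sqrt{-216420 - 227366} = \sqrt{-443786} = i \sqrt{443786}$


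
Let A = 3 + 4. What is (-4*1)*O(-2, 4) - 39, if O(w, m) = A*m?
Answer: -151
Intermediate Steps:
A = 7
O(w, m) = 7*m
(-4*1)*O(-2, 4) - 39 = (-4*1)*(7*4) - 39 = -4*28 - 39 = -112 - 39 = -151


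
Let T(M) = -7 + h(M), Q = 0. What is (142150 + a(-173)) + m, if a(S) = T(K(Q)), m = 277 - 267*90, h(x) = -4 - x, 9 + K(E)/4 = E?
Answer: 118422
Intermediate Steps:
K(E) = -36 + 4*E
m = -23753 (m = 277 - 24030 = -23753)
T(M) = -11 - M (T(M) = -7 + (-4 - M) = -11 - M)
a(S) = 25 (a(S) = -11 - (-36 + 4*0) = -11 - (-36 + 0) = -11 - 1*(-36) = -11 + 36 = 25)
(142150 + a(-173)) + m = (142150 + 25) - 23753 = 142175 - 23753 = 118422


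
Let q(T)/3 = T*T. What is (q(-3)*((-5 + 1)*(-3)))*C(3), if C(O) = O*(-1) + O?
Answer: 0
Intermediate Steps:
q(T) = 3*T² (q(T) = 3*(T*T) = 3*T²)
C(O) = 0 (C(O) = -O + O = 0)
(q(-3)*((-5 + 1)*(-3)))*C(3) = ((3*(-3)²)*((-5 + 1)*(-3)))*0 = ((3*9)*(-4*(-3)))*0 = (27*12)*0 = 324*0 = 0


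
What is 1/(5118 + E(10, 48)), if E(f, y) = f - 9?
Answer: 1/5119 ≈ 0.00019535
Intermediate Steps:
E(f, y) = -9 + f
1/(5118 + E(10, 48)) = 1/(5118 + (-9 + 10)) = 1/(5118 + 1) = 1/5119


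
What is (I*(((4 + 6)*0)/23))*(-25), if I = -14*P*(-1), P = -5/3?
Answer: 0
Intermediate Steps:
P = -5/3 (P = -5*⅓ = -5/3 ≈ -1.6667)
I = -70/3 (I = -(-70)*(-1)/3 = -14*5/3 = -70/3 ≈ -23.333)
(I*(((4 + 6)*0)/23))*(-25) = -70*(4 + 6)*0/(3*23)*(-25) = -70*10*0/(3*23)*(-25) = -0/23*(-25) = -70/3*0*(-25) = 0*(-25) = 0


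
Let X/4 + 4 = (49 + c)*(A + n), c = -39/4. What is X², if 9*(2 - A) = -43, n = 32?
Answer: 2986513201/81 ≈ 3.6871e+7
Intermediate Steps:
A = 61/9 (A = 2 - ⅑*(-43) = 2 + 43/9 = 61/9 ≈ 6.7778)
c = -39/4 (c = -39*¼ = -39/4 ≈ -9.7500)
X = 54649/9 (X = -16 + 4*((49 - 39/4)*(61/9 + 32)) = -16 + 4*((157/4)*(349/9)) = -16 + 4*(54793/36) = -16 + 54793/9 = 54649/9 ≈ 6072.1)
X² = (54649/9)² = 2986513201/81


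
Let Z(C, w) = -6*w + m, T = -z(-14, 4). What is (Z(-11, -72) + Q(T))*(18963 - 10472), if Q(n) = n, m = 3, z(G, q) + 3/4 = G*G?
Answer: 8142869/4 ≈ 2.0357e+6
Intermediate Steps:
z(G, q) = -¾ + G² (z(G, q) = -¾ + G*G = -¾ + G²)
T = -781/4 (T = -(-¾ + (-14)²) = -(-¾ + 196) = -1*781/4 = -781/4 ≈ -195.25)
Z(C, w) = 3 - 6*w (Z(C, w) = -6*w + 3 = 3 - 6*w)
(Z(-11, -72) + Q(T))*(18963 - 10472) = ((3 - 6*(-72)) - 781/4)*(18963 - 10472) = ((3 + 432) - 781/4)*8491 = (435 - 781/4)*8491 = (959/4)*8491 = 8142869/4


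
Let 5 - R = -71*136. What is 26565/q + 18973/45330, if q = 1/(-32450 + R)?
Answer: -27442318935077/45330 ≈ -6.0539e+8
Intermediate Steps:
R = 9661 (R = 5 - (-71)*136 = 5 - 1*(-9656) = 5 + 9656 = 9661)
q = -1/22789 (q = 1/(-32450 + 9661) = 1/(-22789) = -1/22789 ≈ -4.3881e-5)
26565/q + 18973/45330 = 26565/(-1/22789) + 18973/45330 = 26565*(-22789) + 18973*(1/45330) = -605389785 + 18973/45330 = -27442318935077/45330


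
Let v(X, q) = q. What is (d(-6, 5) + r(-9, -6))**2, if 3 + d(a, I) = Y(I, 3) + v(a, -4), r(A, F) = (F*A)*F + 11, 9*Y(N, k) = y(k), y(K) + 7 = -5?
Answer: 929296/9 ≈ 1.0326e+5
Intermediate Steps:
y(K) = -12 (y(K) = -7 - 5 = -12)
Y(N, k) = -4/3 (Y(N, k) = (1/9)*(-12) = -4/3)
r(A, F) = 11 + A*F**2 (r(A, F) = (A*F)*F + 11 = A*F**2 + 11 = 11 + A*F**2)
d(a, I) = -25/3 (d(a, I) = -3 + (-4/3 - 4) = -3 - 16/3 = -25/3)
(d(-6, 5) + r(-9, -6))**2 = (-25/3 + (11 - 9*(-6)**2))**2 = (-25/3 + (11 - 9*36))**2 = (-25/3 + (11 - 324))**2 = (-25/3 - 313)**2 = (-964/3)**2 = 929296/9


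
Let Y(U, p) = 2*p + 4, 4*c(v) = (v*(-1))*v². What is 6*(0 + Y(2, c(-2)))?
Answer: 48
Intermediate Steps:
c(v) = -v³/4 (c(v) = ((v*(-1))*v²)/4 = ((-v)*v²)/4 = (-v³)/4 = -v³/4)
Y(U, p) = 4 + 2*p
6*(0 + Y(2, c(-2))) = 6*(0 + (4 + 2*(-¼*(-2)³))) = 6*(0 + (4 + 2*(-¼*(-8)))) = 6*(0 + (4 + 2*2)) = 6*(0 + (4 + 4)) = 6*(0 + 8) = 6*8 = 48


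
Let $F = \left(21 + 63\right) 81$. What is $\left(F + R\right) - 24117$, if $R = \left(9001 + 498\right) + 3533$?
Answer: $-4281$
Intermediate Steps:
$R = 13032$ ($R = 9499 + 3533 = 13032$)
$F = 6804$ ($F = 84 \cdot 81 = 6804$)
$\left(F + R\right) - 24117 = \left(6804 + 13032\right) - 24117 = 19836 - 24117 = -4281$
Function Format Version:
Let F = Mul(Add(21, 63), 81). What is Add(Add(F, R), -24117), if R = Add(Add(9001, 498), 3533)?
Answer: -4281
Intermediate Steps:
R = 13032 (R = Add(9499, 3533) = 13032)
F = 6804 (F = Mul(84, 81) = 6804)
Add(Add(F, R), -24117) = Add(Add(6804, 13032), -24117) = Add(19836, -24117) = -4281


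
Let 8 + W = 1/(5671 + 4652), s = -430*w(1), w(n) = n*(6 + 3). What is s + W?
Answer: -40032593/10323 ≈ -3878.0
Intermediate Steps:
w(n) = 9*n (w(n) = n*9 = 9*n)
s = -3870 ≈ -3870.0
W = -82583/10323 (W = -8 + 1/(5671 + 4652) = -8 + 1/10323 = -82583/10323 ≈ -7.9999)
s + W = -3870 - 82583/10323 = -40032593/10323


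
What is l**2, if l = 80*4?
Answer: 102400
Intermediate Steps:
l = 320
l**2 = 320**2 = 102400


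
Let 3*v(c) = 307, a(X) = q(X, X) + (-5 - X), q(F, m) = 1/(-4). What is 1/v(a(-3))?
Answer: 3/307 ≈ 0.0097720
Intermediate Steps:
q(F, m) = -1/4
a(X) = -21/4 - X (a(X) = -1/4 + (-5 - X) = -21/4 - X)
v(c) = 307/3 (v(c) = (1/3)*307 = 307/3)
1/v(a(-3)) = 1/(307/3) = 3/307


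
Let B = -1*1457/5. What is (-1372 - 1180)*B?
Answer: 3718264/5 ≈ 7.4365e+5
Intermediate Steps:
B = -1457/5 (B = -1457*⅕ = -1457/5 ≈ -291.40)
(-1372 - 1180)*B = (-1372 - 1180)*(-1457/5) = -2552*(-1457/5) = 3718264/5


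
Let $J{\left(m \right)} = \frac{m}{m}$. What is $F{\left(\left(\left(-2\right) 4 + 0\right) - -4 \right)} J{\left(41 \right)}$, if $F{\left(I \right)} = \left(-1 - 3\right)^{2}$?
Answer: $16$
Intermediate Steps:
$J{\left(m \right)} = 1$
$F{\left(I \right)} = 16$ ($F{\left(I \right)} = \left(-4\right)^{2} = 16$)
$F{\left(\left(\left(-2\right) 4 + 0\right) - -4 \right)} J{\left(41 \right)} = 16 \cdot 1 = 16$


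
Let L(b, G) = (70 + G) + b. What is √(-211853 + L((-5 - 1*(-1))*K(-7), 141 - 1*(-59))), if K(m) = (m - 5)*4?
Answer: I*√211391 ≈ 459.77*I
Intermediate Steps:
K(m) = -20 + 4*m (K(m) = (-5 + m)*4 = -20 + 4*m)
L(b, G) = 70 + G + b
√(-211853 + L((-5 - 1*(-1))*K(-7), 141 - 1*(-59))) = √(-211853 + (70 + (141 - 1*(-59)) + (-5 - 1*(-1))*(-20 + 4*(-7)))) = √(-211853 + (70 + (141 + 59) + (-5 + 1)*(-20 - 28))) = √(-211853 + (70 + 200 - 4*(-48))) = √(-211853 + (70 + 200 + 192)) = √(-211853 + 462) = √(-211391) = I*√211391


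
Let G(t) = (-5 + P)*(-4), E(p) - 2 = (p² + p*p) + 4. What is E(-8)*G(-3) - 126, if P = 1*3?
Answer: 946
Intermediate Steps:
P = 3
E(p) = 6 + 2*p² (E(p) = 2 + ((p² + p*p) + 4) = 2 + ((p² + p²) + 4) = 2 + (2*p² + 4) = 2 + (4 + 2*p²) = 6 + 2*p²)
G(t) = 8 (G(t) = (-5 + 3)*(-4) = -2*(-4) = 8)
E(-8)*G(-3) - 126 = (6 + 2*(-8)²)*8 - 126 = (6 + 2*64)*8 - 126 = (6 + 128)*8 - 126 = 134*8 - 126 = 1072 - 126 = 946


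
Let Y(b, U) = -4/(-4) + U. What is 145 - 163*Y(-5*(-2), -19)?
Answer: 3079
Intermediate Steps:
Y(b, U) = 1 + U (Y(b, U) = -4*(-1/4) + U = 1 + U)
145 - 163*Y(-5*(-2), -19) = 145 - 163*(1 - 19) = 145 - 163*(-18) = 145 + 2934 = 3079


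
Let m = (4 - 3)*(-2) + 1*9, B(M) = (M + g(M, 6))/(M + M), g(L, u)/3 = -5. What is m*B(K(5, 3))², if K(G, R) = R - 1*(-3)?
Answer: 63/16 ≈ 3.9375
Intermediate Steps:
g(L, u) = -15 (g(L, u) = 3*(-5) = -15)
K(G, R) = 3 + R (K(G, R) = R + 3 = 3 + R)
B(M) = (-15 + M)/(2*M) (B(M) = (M - 15)/(M + M) = (-15 + M)/((2*M)) = (-15 + M)*(1/(2*M)) = (-15 + M)/(2*M))
m = 7 (m = 1*(-2) + 9 = -2 + 9 = 7)
m*B(K(5, 3))² = 7*((-15 + (3 + 3))/(2*(3 + 3)))² = 7*((½)*(-15 + 6)/6)² = 7*((½)*(⅙)*(-9))² = 7*(-¾)² = 7*(9/16) = 63/16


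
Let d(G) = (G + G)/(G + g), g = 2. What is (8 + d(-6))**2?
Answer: 121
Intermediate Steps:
d(G) = 2*G/(2 + G) (d(G) = (G + G)/(G + 2) = (2*G)/(2 + G) = 2*G/(2 + G))
(8 + d(-6))**2 = (8 + 2*(-6)/(2 - 6))**2 = (8 + 2*(-6)/(-4))**2 = (8 + 2*(-6)*(-1/4))**2 = (8 + 3)**2 = 11**2 = 121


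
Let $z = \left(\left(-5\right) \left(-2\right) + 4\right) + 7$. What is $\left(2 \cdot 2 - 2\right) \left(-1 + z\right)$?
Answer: $40$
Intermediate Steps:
$z = 21$ ($z = \left(10 + 4\right) + 7 = 14 + 7 = 21$)
$\left(2 \cdot 2 - 2\right) \left(-1 + z\right) = \left(2 \cdot 2 - 2\right) \left(-1 + 21\right) = \left(4 - 2\right) 20 = 2 \cdot 20 = 40$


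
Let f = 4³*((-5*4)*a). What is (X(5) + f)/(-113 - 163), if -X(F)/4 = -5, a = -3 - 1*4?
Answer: -2245/69 ≈ -32.536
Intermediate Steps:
a = -7 (a = -3 - 4 = -7)
X(F) = 20 (X(F) = -4*(-5) = 20)
f = 8960 (f = 4³*(-5*4*(-7)) = 64*(-20*(-7)) = 64*140 = 8960)
(X(5) + f)/(-113 - 163) = (20 + 8960)/(-113 - 163) = 8980/(-276) = 8980*(-1/276) = -2245/69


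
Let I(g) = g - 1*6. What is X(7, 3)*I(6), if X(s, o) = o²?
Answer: 0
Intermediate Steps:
I(g) = -6 + g (I(g) = g - 6 = -6 + g)
X(7, 3)*I(6) = 3²*(-6 + 6) = 9*0 = 0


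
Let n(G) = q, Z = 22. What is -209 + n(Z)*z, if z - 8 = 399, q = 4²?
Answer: 6303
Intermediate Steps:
q = 16
n(G) = 16
z = 407 (z = 8 + 399 = 407)
-209 + n(Z)*z = -209 + 16*407 = -209 + 6512 = 6303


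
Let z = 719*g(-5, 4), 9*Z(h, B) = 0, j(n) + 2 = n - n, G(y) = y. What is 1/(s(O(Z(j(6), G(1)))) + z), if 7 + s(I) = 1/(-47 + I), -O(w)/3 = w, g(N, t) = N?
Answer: -47/169295 ≈ -0.00027762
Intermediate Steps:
j(n) = -2 (j(n) = -2 + (n - n) = -2 + 0 = -2)
Z(h, B) = 0 (Z(h, B) = (1/9)*0 = 0)
O(w) = -3*w
s(I) = -7 + 1/(-47 + I)
z = -3595 (z = 719*(-5) = -3595)
1/(s(O(Z(j(6), G(1)))) + z) = 1/((330 - (-21)*0)/(-47 - 3*0) - 3595) = 1/((330 - 7*0)/(-47 + 0) - 3595) = 1/((330 + 0)/(-47) - 3595) = 1/(-1/47*330 - 3595) = 1/(-330/47 - 3595) = 1/(-169295/47) = -47/169295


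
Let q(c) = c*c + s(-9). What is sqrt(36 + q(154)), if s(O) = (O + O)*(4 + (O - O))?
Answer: 8*sqrt(370) ≈ 153.88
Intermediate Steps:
s(O) = 8*O (s(O) = (2*O)*(4 + 0) = (2*O)*4 = 8*O)
q(c) = -72 + c**2 (q(c) = c*c + 8*(-9) = c**2 - 72 = -72 + c**2)
sqrt(36 + q(154)) = sqrt(36 + (-72 + 154**2)) = sqrt(36 + (-72 + 23716)) = sqrt(36 + 23644) = sqrt(23680) = 8*sqrt(370)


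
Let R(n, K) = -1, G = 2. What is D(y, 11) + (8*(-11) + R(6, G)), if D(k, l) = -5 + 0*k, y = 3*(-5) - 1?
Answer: -94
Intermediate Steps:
y = -16 (y = -15 - 1 = -16)
D(k, l) = -5 (D(k, l) = -5 + 0 = -5)
D(y, 11) + (8*(-11) + R(6, G)) = -5 + (8*(-11) - 1) = -5 + (-88 - 1) = -5 - 89 = -94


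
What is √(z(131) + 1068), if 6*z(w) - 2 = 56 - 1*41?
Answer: 5*√1542/6 ≈ 32.724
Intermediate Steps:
z(w) = 17/6 (z(w) = ⅓ + (56 - 1*41)/6 = ⅓ + (56 - 41)/6 = ⅓ + (⅙)*15 = ⅓ + 5/2 = 17/6)
√(z(131) + 1068) = √(17/6 + 1068) = √(6425/6) = 5*√1542/6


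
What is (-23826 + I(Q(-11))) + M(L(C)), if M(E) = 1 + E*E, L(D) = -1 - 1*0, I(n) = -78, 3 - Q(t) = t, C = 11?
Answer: -23902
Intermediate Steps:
Q(t) = 3 - t
L(D) = -1 (L(D) = -1 + 0 = -1)
M(E) = 1 + E**2
(-23826 + I(Q(-11))) + M(L(C)) = (-23826 - 78) + (1 + (-1)**2) = -23904 + (1 + 1) = -23904 + 2 = -23902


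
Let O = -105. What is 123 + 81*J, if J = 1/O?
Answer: 4278/35 ≈ 122.23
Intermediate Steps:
J = -1/105 (J = 1/(-105) = -1/105 ≈ -0.0095238)
123 + 81*J = 123 + 81*(-1/105) = 123 - 27/35 = 4278/35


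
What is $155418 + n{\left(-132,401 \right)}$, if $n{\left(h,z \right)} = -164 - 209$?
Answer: $155045$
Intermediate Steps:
$n{\left(h,z \right)} = -373$ ($n{\left(h,z \right)} = -164 - 209 = -373$)
$155418 + n{\left(-132,401 \right)} = 155418 - 373 = 155045$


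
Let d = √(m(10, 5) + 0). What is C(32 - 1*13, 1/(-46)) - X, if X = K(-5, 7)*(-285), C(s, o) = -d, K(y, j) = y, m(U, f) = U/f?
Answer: -1425 - √2 ≈ -1426.4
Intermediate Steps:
d = √2 (d = √(10/5 + 0) = √(10*(⅕) + 0) = √(2 + 0) = √2 ≈ 1.4142)
C(s, o) = -√2
X = 1425 (X = -5*(-285) = 1425)
C(32 - 1*13, 1/(-46)) - X = -√2 - 1*1425 = -√2 - 1425 = -1425 - √2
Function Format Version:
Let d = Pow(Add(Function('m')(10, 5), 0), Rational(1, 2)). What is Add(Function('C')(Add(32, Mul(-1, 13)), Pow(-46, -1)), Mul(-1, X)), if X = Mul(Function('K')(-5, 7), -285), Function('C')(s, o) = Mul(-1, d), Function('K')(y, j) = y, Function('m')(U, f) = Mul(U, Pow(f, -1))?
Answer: Add(-1425, Mul(-1, Pow(2, Rational(1, 2)))) ≈ -1426.4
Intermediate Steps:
d = Pow(2, Rational(1, 2)) (d = Pow(Add(Mul(10, Pow(5, -1)), 0), Rational(1, 2)) = Pow(Add(Mul(10, Rational(1, 5)), 0), Rational(1, 2)) = Pow(Add(2, 0), Rational(1, 2)) = Pow(2, Rational(1, 2)) ≈ 1.4142)
Function('C')(s, o) = Mul(-1, Pow(2, Rational(1, 2)))
X = 1425 (X = Mul(-5, -285) = 1425)
Add(Function('C')(Add(32, Mul(-1, 13)), Pow(-46, -1)), Mul(-1, X)) = Add(Mul(-1, Pow(2, Rational(1, 2))), Mul(-1, 1425)) = Add(Mul(-1, Pow(2, Rational(1, 2))), -1425) = Add(-1425, Mul(-1, Pow(2, Rational(1, 2))))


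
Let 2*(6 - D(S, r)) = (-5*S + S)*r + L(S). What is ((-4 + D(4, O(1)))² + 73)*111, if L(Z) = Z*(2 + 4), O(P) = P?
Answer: 8547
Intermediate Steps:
L(Z) = 6*Z (L(Z) = Z*6 = 6*Z)
D(S, r) = 6 - 3*S + 2*S*r (D(S, r) = 6 - ((-5*S + S)*r + 6*S)/2 = 6 - ((-4*S)*r + 6*S)/2 = 6 - (-4*S*r + 6*S)/2 = 6 - (6*S - 4*S*r)/2 = 6 + (-3*S + 2*S*r) = 6 - 3*S + 2*S*r)
((-4 + D(4, O(1)))² + 73)*111 = ((-4 + (6 - 3*4 + 2*4*1))² + 73)*111 = ((-4 + (6 - 12 + 8))² + 73)*111 = ((-4 + 2)² + 73)*111 = ((-2)² + 73)*111 = (4 + 73)*111 = 77*111 = 8547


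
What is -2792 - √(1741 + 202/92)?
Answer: -2792 - √3688602/46 ≈ -2833.8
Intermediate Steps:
-2792 - √(1741 + 202/92) = -2792 - √(1741 + 202*(1/92)) = -2792 - √(1741 + 101/46) = -2792 - √(80187/46) = -2792 - √3688602/46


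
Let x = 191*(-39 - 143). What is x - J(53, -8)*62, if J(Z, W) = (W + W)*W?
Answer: -42698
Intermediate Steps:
J(Z, W) = 2*W**2 (J(Z, W) = (2*W)*W = 2*W**2)
x = -34762 (x = 191*(-182) = -34762)
x - J(53, -8)*62 = -34762 - 2*(-8)**2*62 = -34762 - 2*64*62 = -34762 - 128*62 = -34762 - 1*7936 = -34762 - 7936 = -42698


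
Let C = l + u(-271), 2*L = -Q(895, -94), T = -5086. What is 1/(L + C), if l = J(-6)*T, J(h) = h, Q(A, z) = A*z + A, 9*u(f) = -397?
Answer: 18/1297609 ≈ 1.3872e-5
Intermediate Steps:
u(f) = -397/9 (u(f) = (⅑)*(-397) = -397/9)
Q(A, z) = A + A*z
l = 30516 (l = -6*(-5086) = 30516)
L = 83235/2 (L = (-895*(1 - 94))/2 = (-895*(-93))/2 = (-1*(-83235))/2 = (½)*83235 = 83235/2 ≈ 41618.)
C = 274247/9 (C = 30516 - 397/9 = 274247/9 ≈ 30472.)
1/(L + C) = 1/(83235/2 + 274247/9) = 1/(1297609/18) = 18/1297609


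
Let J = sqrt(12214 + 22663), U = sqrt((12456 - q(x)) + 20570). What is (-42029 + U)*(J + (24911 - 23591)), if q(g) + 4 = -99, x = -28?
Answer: -(1320 + sqrt(34877))*(42029 - 9*sqrt(409)) ≈ -6.3053e+7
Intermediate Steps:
q(g) = -103 (q(g) = -4 - 99 = -103)
U = 9*sqrt(409) (U = sqrt((12456 - 1*(-103)) + 20570) = sqrt((12456 + 103) + 20570) = sqrt(12559 + 20570) = sqrt(33129) = 9*sqrt(409) ≈ 182.01)
J = sqrt(34877) ≈ 186.75
(-42029 + U)*(J + (24911 - 23591)) = (-42029 + 9*sqrt(409))*(sqrt(34877) + (24911 - 23591)) = (-42029 + 9*sqrt(409))*(sqrt(34877) + 1320) = (-42029 + 9*sqrt(409))*(1320 + sqrt(34877))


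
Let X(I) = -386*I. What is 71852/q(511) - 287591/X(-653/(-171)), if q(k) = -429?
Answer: 271501523/9830262 ≈ 27.619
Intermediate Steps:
71852/q(511) - 287591/X(-653/(-171)) = 71852/(-429) - 287591/((-(-252058)/(-171))) = 71852*(-1/429) - 287591/((-(-252058)*(-1)/171)) = -6532/39 - 287591/((-386*653/171)) = -6532/39 - 287591/(-252058/171) = -6532/39 - 287591*(-171/252058) = -6532/39 + 49178061/252058 = 271501523/9830262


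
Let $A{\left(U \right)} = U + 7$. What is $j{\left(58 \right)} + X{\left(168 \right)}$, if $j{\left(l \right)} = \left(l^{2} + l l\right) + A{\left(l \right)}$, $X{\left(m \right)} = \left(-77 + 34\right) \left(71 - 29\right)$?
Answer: $4987$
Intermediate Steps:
$X{\left(m \right)} = -1806$ ($X{\left(m \right)} = \left(-43\right) 42 = -1806$)
$A{\left(U \right)} = 7 + U$
$j{\left(l \right)} = 7 + l + 2 l^{2}$ ($j{\left(l \right)} = \left(l^{2} + l l\right) + \left(7 + l\right) = \left(l^{2} + l^{2}\right) + \left(7 + l\right) = 2 l^{2} + \left(7 + l\right) = 7 + l + 2 l^{2}$)
$j{\left(58 \right)} + X{\left(168 \right)} = \left(7 + 58 + 2 \cdot 58^{2}\right) - 1806 = \left(7 + 58 + 2 \cdot 3364\right) - 1806 = \left(7 + 58 + 6728\right) - 1806 = 6793 - 1806 = 4987$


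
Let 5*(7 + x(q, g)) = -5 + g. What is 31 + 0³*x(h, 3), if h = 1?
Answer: 31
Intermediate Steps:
x(q, g) = -8 + g/5 (x(q, g) = -7 + (-5 + g)/5 = -7 + (-1 + g/5) = -8 + g/5)
31 + 0³*x(h, 3) = 31 + 0³*(-8 + (⅕)*3) = 31 + 0*(-8 + ⅗) = 31 + 0*(-37/5) = 31 + 0 = 31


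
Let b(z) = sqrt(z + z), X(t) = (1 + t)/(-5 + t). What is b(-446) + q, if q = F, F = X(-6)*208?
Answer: 1040/11 + 2*I*sqrt(223) ≈ 94.545 + 29.866*I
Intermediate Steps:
X(t) = (1 + t)/(-5 + t)
b(z) = sqrt(2)*sqrt(z) (b(z) = sqrt(2*z) = sqrt(2)*sqrt(z))
F = 1040/11 (F = ((1 - 6)/(-5 - 6))*208 = (-5/(-11))*208 = -1/11*(-5)*208 = (5/11)*208 = 1040/11 ≈ 94.545)
q = 1040/11 ≈ 94.545
b(-446) + q = sqrt(2)*sqrt(-446) + 1040/11 = sqrt(2)*(I*sqrt(446)) + 1040/11 = 2*I*sqrt(223) + 1040/11 = 1040/11 + 2*I*sqrt(223)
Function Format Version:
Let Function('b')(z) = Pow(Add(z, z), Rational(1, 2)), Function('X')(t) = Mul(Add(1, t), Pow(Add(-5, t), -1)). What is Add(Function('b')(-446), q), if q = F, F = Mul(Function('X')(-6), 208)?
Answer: Add(Rational(1040, 11), Mul(2, I, Pow(223, Rational(1, 2)))) ≈ Add(94.545, Mul(29.866, I))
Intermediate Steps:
Function('X')(t) = Mul(Pow(Add(-5, t), -1), Add(1, t))
Function('b')(z) = Mul(Pow(2, Rational(1, 2)), Pow(z, Rational(1, 2))) (Function('b')(z) = Pow(Mul(2, z), Rational(1, 2)) = Mul(Pow(2, Rational(1, 2)), Pow(z, Rational(1, 2))))
F = Rational(1040, 11) (F = Mul(Mul(Pow(Add(-5, -6), -1), Add(1, -6)), 208) = Mul(Mul(Pow(-11, -1), -5), 208) = Mul(Mul(Rational(-1, 11), -5), 208) = Mul(Rational(5, 11), 208) = Rational(1040, 11) ≈ 94.545)
q = Rational(1040, 11) ≈ 94.545
Add(Function('b')(-446), q) = Add(Mul(Pow(2, Rational(1, 2)), Pow(-446, Rational(1, 2))), Rational(1040, 11)) = Add(Mul(Pow(2, Rational(1, 2)), Mul(I, Pow(446, Rational(1, 2)))), Rational(1040, 11)) = Add(Mul(2, I, Pow(223, Rational(1, 2))), Rational(1040, 11)) = Add(Rational(1040, 11), Mul(2, I, Pow(223, Rational(1, 2))))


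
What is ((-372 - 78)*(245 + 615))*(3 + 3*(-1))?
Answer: 0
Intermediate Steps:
((-372 - 78)*(245 + 615))*(3 + 3*(-1)) = (-450*860)*(3 - 3) = -387000*0 = 0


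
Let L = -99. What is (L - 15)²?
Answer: 12996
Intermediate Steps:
(L - 15)² = (-99 - 15)² = (-114)² = 12996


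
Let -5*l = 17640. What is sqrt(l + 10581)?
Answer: sqrt(7053) ≈ 83.982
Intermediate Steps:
l = -3528 (l = -1/5*17640 = -3528)
sqrt(l + 10581) = sqrt(-3528 + 10581) = sqrt(7053)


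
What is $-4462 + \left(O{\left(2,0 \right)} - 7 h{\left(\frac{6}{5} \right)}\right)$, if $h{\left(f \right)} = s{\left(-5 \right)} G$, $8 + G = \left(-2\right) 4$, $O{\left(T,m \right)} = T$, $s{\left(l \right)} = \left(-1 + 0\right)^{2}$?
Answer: $-4348$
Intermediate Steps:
$s{\left(l \right)} = 1$ ($s{\left(l \right)} = \left(-1\right)^{2} = 1$)
$G = -16$ ($G = -8 - 8 = -16$)
$h{\left(f \right)} = -16$ ($h{\left(f \right)} = 1 \left(-16\right) = -16$)
$-4462 + \left(O{\left(2,0 \right)} - 7 h{\left(\frac{6}{5} \right)}\right) = -4462 + \left(2 - -112\right) = -4462 + \left(2 + 112\right) = -4462 + 114 = -4348$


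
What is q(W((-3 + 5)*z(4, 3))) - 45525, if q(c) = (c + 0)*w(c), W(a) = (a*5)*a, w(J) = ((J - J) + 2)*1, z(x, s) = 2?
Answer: -45365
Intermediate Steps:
w(J) = 2 (w(J) = (0 + 2)*1 = 2*1 = 2)
W(a) = 5*a² (W(a) = (5*a)*a = 5*a²)
q(c) = 2*c (q(c) = (c + 0)*2 = c*2 = 2*c)
q(W((-3 + 5)*z(4, 3))) - 45525 = 2*(5*((-3 + 5)*2)²) - 45525 = 2*(5*(2*2)²) - 45525 = 2*(5*4²) - 45525 = 2*(5*16) - 45525 = 2*80 - 45525 = 160 - 45525 = -45365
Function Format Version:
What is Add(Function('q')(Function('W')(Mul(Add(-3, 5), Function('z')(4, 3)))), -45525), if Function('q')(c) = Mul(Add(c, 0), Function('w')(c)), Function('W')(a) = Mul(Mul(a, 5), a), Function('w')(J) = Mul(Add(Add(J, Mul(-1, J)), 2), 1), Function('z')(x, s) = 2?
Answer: -45365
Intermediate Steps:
Function('w')(J) = 2 (Function('w')(J) = Mul(Add(0, 2), 1) = Mul(2, 1) = 2)
Function('W')(a) = Mul(5, Pow(a, 2)) (Function('W')(a) = Mul(Mul(5, a), a) = Mul(5, Pow(a, 2)))
Function('q')(c) = Mul(2, c) (Function('q')(c) = Mul(Add(c, 0), 2) = Mul(c, 2) = Mul(2, c))
Add(Function('q')(Function('W')(Mul(Add(-3, 5), Function('z')(4, 3)))), -45525) = Add(Mul(2, Mul(5, Pow(Mul(Add(-3, 5), 2), 2))), -45525) = Add(Mul(2, Mul(5, Pow(Mul(2, 2), 2))), -45525) = Add(Mul(2, Mul(5, Pow(4, 2))), -45525) = Add(Mul(2, Mul(5, 16)), -45525) = Add(Mul(2, 80), -45525) = Add(160, -45525) = -45365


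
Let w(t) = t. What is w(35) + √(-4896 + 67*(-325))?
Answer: 35 + I*√26671 ≈ 35.0 + 163.31*I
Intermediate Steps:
w(35) + √(-4896 + 67*(-325)) = 35 + √(-4896 + 67*(-325)) = 35 + √(-4896 - 21775) = 35 + √(-26671) = 35 + I*√26671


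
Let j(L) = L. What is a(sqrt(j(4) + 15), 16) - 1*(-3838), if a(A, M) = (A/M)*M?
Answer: 3838 + sqrt(19) ≈ 3842.4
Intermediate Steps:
a(A, M) = A
a(sqrt(j(4) + 15), 16) - 1*(-3838) = sqrt(4 + 15) - 1*(-3838) = sqrt(19) + 3838 = 3838 + sqrt(19)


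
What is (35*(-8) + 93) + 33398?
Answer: 33211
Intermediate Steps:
(35*(-8) + 93) + 33398 = (-280 + 93) + 33398 = -187 + 33398 = 33211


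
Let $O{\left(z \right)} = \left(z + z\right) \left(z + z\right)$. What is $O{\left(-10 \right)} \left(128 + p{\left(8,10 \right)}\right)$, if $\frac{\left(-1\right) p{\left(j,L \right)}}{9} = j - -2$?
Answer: $15200$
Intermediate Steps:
$p{\left(j,L \right)} = -18 - 9 j$ ($p{\left(j,L \right)} = - 9 \left(j - -2\right) = - 9 \left(j + 2\right) = - 9 \left(2 + j\right) = -18 - 9 j$)
$O{\left(z \right)} = 4 z^{2}$ ($O{\left(z \right)} = 2 z 2 z = 4 z^{2}$)
$O{\left(-10 \right)} \left(128 + p{\left(8,10 \right)}\right) = 4 \left(-10\right)^{2} \left(128 - 90\right) = 4 \cdot 100 \left(128 - 90\right) = 400 \left(128 - 90\right) = 400 \cdot 38 = 15200$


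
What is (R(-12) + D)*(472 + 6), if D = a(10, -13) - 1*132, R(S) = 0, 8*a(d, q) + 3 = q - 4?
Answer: -64291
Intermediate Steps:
a(d, q) = -7/8 + q/8 (a(d, q) = -3/8 + (q - 4)/8 = -3/8 + (-4 + q)/8 = -3/8 + (-1/2 + q/8) = -7/8 + q/8)
D = -269/2 (D = (-7/8 + (1/8)*(-13)) - 1*132 = (-7/8 - 13/8) - 132 = -5/2 - 132 = -269/2 ≈ -134.50)
(R(-12) + D)*(472 + 6) = (0 - 269/2)*(472 + 6) = -269/2*478 = -64291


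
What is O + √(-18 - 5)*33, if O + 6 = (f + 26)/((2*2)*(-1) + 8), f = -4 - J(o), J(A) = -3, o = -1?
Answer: ¼ + 33*I*√23 ≈ 0.25 + 158.26*I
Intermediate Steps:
f = -1 (f = -4 - 1*(-3) = -4 + 3 = -1)
O = ¼ (O = -6 + (-1 + 26)/((2*2)*(-1) + 8) = -6 + 25/(4*(-1) + 8) = -6 + 25/(-4 + 8) = -6 + 25/4 = ¼ ≈ 0.25000)
O + √(-18 - 5)*33 = ¼ + √(-18 - 5)*33 = ¼ + √(-23)*33 = ¼ + (I*√23)*33 = ¼ + 33*I*√23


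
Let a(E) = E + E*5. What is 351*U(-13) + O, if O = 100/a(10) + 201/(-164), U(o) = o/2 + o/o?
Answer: -949589/492 ≈ -1930.1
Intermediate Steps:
a(E) = 6*E (a(E) = E + 5*E = 6*E)
U(o) = 1 + o/2 (U(o) = o*(½) + 1 = o/2 + 1 = 1 + o/2)
O = 217/492 (O = 100/((6*10)) + 201/(-164) = 100/60 + 201*(-1/164) = 100*(1/60) - 201/164 = 5/3 - 201/164 = 217/492 ≈ 0.44106)
351*U(-13) + O = 351*(1 + (½)*(-13)) + 217/492 = 351*(1 - 13/2) + 217/492 = 351*(-11/2) + 217/492 = -3861/2 + 217/492 = -949589/492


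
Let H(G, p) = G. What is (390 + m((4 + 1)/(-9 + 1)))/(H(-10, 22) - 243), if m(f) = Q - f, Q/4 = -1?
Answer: -3093/2024 ≈ -1.5282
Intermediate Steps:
Q = -4 (Q = 4*(-1) = -4)
m(f) = -4 - f
(390 + m((4 + 1)/(-9 + 1)))/(H(-10, 22) - 243) = (390 + (-4 - (4 + 1)/(-9 + 1)))/(-10 - 243) = (390 + (-4 - 5/(-8)))/(-253) = (390 + (-4 - 5*(-1)/8))*(-1/253) = (390 + (-4 - 1*(-5/8)))*(-1/253) = (390 + (-4 + 5/8))*(-1/253) = (390 - 27/8)*(-1/253) = (3093/8)*(-1/253) = -3093/2024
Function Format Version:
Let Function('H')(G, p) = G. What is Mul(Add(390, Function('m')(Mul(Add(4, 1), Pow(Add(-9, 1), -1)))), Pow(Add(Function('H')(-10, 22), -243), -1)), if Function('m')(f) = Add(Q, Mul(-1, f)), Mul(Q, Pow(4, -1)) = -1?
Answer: Rational(-3093, 2024) ≈ -1.5282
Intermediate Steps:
Q = -4 (Q = Mul(4, -1) = -4)
Function('m')(f) = Add(-4, Mul(-1, f))
Mul(Add(390, Function('m')(Mul(Add(4, 1), Pow(Add(-9, 1), -1)))), Pow(Add(Function('H')(-10, 22), -243), -1)) = Mul(Add(390, Add(-4, Mul(-1, Mul(Add(4, 1), Pow(Add(-9, 1), -1))))), Pow(Add(-10, -243), -1)) = Mul(Add(390, Add(-4, Mul(-1, Mul(5, Pow(-8, -1))))), Pow(-253, -1)) = Mul(Add(390, Add(-4, Mul(-1, Mul(5, Rational(-1, 8))))), Rational(-1, 253)) = Mul(Add(390, Add(-4, Mul(-1, Rational(-5, 8)))), Rational(-1, 253)) = Mul(Add(390, Add(-4, Rational(5, 8))), Rational(-1, 253)) = Mul(Add(390, Rational(-27, 8)), Rational(-1, 253)) = Mul(Rational(3093, 8), Rational(-1, 253)) = Rational(-3093, 2024)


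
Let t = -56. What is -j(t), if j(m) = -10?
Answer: 10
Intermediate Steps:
-j(t) = -1*(-10) = 10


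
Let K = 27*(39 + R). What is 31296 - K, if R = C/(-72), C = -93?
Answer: 241665/8 ≈ 30208.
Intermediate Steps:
R = 31/24 (R = -93/(-72) = -93*(-1/72) = 31/24 ≈ 1.2917)
K = 8703/8 (K = 27*(39 + 31/24) = 27*(967/24) = 8703/8 ≈ 1087.9)
31296 - K = 31296 - 1*8703/8 = 31296 - 8703/8 = 241665/8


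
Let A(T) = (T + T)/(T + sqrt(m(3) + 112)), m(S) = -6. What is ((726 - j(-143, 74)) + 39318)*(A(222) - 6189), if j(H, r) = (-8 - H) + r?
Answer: -6060179693895/24589 - 8843370*sqrt(106)/24589 ≈ -2.4646e+8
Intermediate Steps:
j(H, r) = -8 + r - H
A(T) = 2*T/(T + sqrt(106)) (A(T) = (T + T)/(T + sqrt(-6 + 112)) = (2*T)/(T + sqrt(106)) = 2*T/(T + sqrt(106)))
((726 - j(-143, 74)) + 39318)*(A(222) - 6189) = ((726 - (-8 + 74 - 1*(-143))) + 39318)*(2*222/(222 + sqrt(106)) - 6189) = ((726 - (-8 + 74 + 143)) + 39318)*(444/(222 + sqrt(106)) - 6189) = ((726 - 1*209) + 39318)*(-6189 + 444/(222 + sqrt(106))) = ((726 - 209) + 39318)*(-6189 + 444/(222 + sqrt(106))) = (517 + 39318)*(-6189 + 444/(222 + sqrt(106))) = 39835*(-6189 + 444/(222 + sqrt(106))) = -246538815 + 17686740/(222 + sqrt(106))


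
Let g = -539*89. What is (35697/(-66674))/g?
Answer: 35697/3198418454 ≈ 1.1161e-5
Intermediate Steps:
g = -47971
(35697/(-66674))/g = (35697/(-66674))/(-47971) = (35697*(-1/66674))*(-1/47971) = -35697/66674*(-1/47971) = 35697/3198418454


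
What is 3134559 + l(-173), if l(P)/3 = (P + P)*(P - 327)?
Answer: 3653559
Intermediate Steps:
l(P) = 6*P*(-327 + P) (l(P) = 3*((P + P)*(P - 327)) = 3*((2*P)*(-327 + P)) = 3*(2*P*(-327 + P)) = 6*P*(-327 + P))
3134559 + l(-173) = 3134559 + 6*(-173)*(-327 - 173) = 3134559 + 6*(-173)*(-500) = 3134559 + 519000 = 3653559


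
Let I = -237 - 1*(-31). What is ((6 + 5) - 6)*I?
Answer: -1030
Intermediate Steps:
I = -206 (I = -237 + 31 = -206)
((6 + 5) - 6)*I = ((6 + 5) - 6)*(-206) = (11 - 6)*(-206) = 5*(-206) = -1030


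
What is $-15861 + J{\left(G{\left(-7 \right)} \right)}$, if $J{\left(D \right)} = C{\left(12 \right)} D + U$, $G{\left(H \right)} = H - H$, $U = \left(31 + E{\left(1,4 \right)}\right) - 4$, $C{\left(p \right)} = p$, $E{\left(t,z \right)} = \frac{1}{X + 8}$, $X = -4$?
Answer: $- \frac{63335}{4} \approx -15834.0$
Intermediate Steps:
$E{\left(t,z \right)} = \frac{1}{4}$ ($E{\left(t,z \right)} = \frac{1}{-4 + 8} = \frac{1}{4}$)
$U = \frac{109}{4}$ ($U = \left(31 + \frac{1}{4}\right) - 4 = \frac{125}{4} - 4 = \frac{109}{4} \approx 27.25$)
$G{\left(H \right)} = 0$
$J{\left(D \right)} = \frac{109}{4} + 12 D$ ($J{\left(D \right)} = 12 D + \frac{109}{4} = \frac{109}{4} + 12 D$)
$-15861 + J{\left(G{\left(-7 \right)} \right)} = -15861 + \left(\frac{109}{4} + 12 \cdot 0\right) = -15861 + \left(\frac{109}{4} + 0\right) = -15861 + \frac{109}{4} = - \frac{63335}{4}$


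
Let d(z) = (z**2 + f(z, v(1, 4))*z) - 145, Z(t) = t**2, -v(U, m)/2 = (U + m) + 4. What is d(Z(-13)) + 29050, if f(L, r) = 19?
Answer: 60677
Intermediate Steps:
v(U, m) = -8 - 2*U - 2*m (v(U, m) = -2*((U + m) + 4) = -2*(4 + U + m) = -8 - 2*U - 2*m)
d(z) = -145 + z**2 + 19*z (d(z) = (z**2 + 19*z) - 145 = -145 + z**2 + 19*z)
d(Z(-13)) + 29050 = (-145 + ((-13)**2)**2 + 19*(-13)**2) + 29050 = (-145 + 169**2 + 19*169) + 29050 = (-145 + 28561 + 3211) + 29050 = 31627 + 29050 = 60677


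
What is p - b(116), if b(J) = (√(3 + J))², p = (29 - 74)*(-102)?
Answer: 4471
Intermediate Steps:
p = 4590 (p = -45*(-102) = 4590)
b(J) = 3 + J
p - b(116) = 4590 - (3 + 116) = 4590 - 1*119 = 4590 - 119 = 4471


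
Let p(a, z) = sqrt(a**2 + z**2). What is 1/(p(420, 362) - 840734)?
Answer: -420367/353416675656 - sqrt(76861)/353416675656 ≈ -1.1902e-6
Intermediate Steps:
1/(p(420, 362) - 840734) = 1/(sqrt(420**2 + 362**2) - 840734) = 1/(sqrt(176400 + 131044) - 840734) = 1/(sqrt(307444) - 840734) = 1/(2*sqrt(76861) - 840734) = 1/(-840734 + 2*sqrt(76861))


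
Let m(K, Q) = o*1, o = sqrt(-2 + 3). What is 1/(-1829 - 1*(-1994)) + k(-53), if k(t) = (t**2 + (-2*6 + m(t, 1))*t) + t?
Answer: 550936/165 ≈ 3339.0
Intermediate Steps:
o = 1 (o = sqrt(1) = 1)
m(K, Q) = 1 (m(K, Q) = 1*1 = 1)
k(t) = t**2 - 10*t (k(t) = (t**2 + (-2*6 + 1)*t) + t = (t**2 + (-12 + 1)*t) + t = (t**2 - 11*t) + t = t**2 - 10*t)
1/(-1829 - 1*(-1994)) + k(-53) = 1/(-1829 - 1*(-1994)) - 53*(-10 - 53) = 1/(-1829 + 1994) - 53*(-63) = 1/165 + 3339 = 550936/165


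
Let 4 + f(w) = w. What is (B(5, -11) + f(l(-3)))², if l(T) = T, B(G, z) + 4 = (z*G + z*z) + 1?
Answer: 3136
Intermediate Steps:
B(G, z) = -3 + z² + G*z (B(G, z) = -4 + ((z*G + z*z) + 1) = -4 + ((G*z + z²) + 1) = -4 + ((z² + G*z) + 1) = -4 + (1 + z² + G*z) = -3 + z² + G*z)
f(w) = -4 + w
(B(5, -11) + f(l(-3)))² = ((-3 + (-11)² + 5*(-11)) + (-4 - 3))² = ((-3 + 121 - 55) - 7)² = (63 - 7)² = 56² = 3136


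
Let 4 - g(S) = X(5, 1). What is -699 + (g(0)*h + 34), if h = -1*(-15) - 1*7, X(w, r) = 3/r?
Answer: -657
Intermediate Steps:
g(S) = 1 (g(S) = 4 - 3/1 = 4 - 3 = 1)
h = 8 (h = 15 - 7 = 8)
-699 + (g(0)*h + 34) = -699 + (1*8 + 34) = -699 + (8 + 34) = -699 + 42 = -657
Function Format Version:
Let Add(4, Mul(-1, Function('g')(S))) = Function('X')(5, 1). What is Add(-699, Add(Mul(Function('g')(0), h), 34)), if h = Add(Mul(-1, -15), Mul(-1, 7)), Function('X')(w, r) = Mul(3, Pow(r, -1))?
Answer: -657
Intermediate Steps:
Function('g')(S) = 1 (Function('g')(S) = Add(4, Mul(-1, Mul(3, Pow(1, -1)))) = Add(4, Mul(-1, Mul(3, 1))) = Add(4, Mul(-1, 3)) = Add(4, -3) = 1)
h = 8 (h = Add(15, -7) = 8)
Add(-699, Add(Mul(Function('g')(0), h), 34)) = Add(-699, Add(Mul(1, 8), 34)) = Add(-699, Add(8, 34)) = Add(-699, 42) = -657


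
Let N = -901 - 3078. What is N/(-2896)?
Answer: 3979/2896 ≈ 1.3740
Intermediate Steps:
N = -3979
N/(-2896) = -3979/(-2896) = -3979*(-1/2896) = 3979/2896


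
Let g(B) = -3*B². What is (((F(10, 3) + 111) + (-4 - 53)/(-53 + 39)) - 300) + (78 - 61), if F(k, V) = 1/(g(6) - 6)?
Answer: -67007/399 ≈ -167.94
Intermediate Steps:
F(k, V) = -1/114 (F(k, V) = 1/(-3*6² - 6) = 1/(-3*36 - 6) = 1/(-108 - 6) = 1/(-114) = -1/114)
(((F(10, 3) + 111) + (-4 - 53)/(-53 + 39)) - 300) + (78 - 61) = (((-1/114 + 111) + (-4 - 53)/(-53 + 39)) - 300) + (78 - 61) = ((12653/114 - 57/(-14)) - 300) + 17 = ((12653/114 - 57*(-1/14)) - 300) + 17 = ((12653/114 + 57/14) - 300) + 17 = (45910/399 - 300) + 17 = -73790/399 + 17 = -67007/399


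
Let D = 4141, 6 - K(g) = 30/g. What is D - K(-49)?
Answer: 202585/49 ≈ 4134.4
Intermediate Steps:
K(g) = 6 - 30/g
D - K(-49) = 4141 - (6 - 30/(-49)) = 4141 - (6 - 30*(-1/49)) = 4141 - (6 + 30/49) = 4141 - 1*324/49 = 4141 - 324/49 = 202585/49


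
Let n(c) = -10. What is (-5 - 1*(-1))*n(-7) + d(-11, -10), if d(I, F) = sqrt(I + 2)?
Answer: 40 + 3*I ≈ 40.0 + 3.0*I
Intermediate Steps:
d(I, F) = sqrt(2 + I)
(-5 - 1*(-1))*n(-7) + d(-11, -10) = (-5 - 1*(-1))*(-10) + sqrt(2 - 11) = (-5 + 1)*(-10) + sqrt(-9) = -4*(-10) + 3*I = 40 + 3*I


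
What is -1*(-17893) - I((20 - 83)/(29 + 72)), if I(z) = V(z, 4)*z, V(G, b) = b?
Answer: 1807445/101 ≈ 17896.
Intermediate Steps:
I(z) = 4*z
-1*(-17893) - I((20 - 83)/(29 + 72)) = -1*(-17893) - 4*(20 - 83)/(29 + 72) = 17893 - 4*(-63/101) = 17893 - 4*(-63*1/101) = 17893 - 4*(-63)/101 = 17893 - 1*(-252/101) = 17893 + 252/101 = 1807445/101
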